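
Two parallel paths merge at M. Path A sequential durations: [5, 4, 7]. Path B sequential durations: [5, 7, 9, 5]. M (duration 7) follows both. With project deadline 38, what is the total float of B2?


Forward pass: ES(B2) = sum of predecessors on chain B = 5
EF = ES + duration = 5 + 7 = 12
Backward pass: LF(M) = deadline = 38; LS(M) = 38 - 7 = 31
LF(B2) = LS(M) - sum(successors on chain B) = 31 - 14 = 17
LS = LF - duration = 17 - 7 = 10
Total float = LS - ES = 10 - 5 = 5

5


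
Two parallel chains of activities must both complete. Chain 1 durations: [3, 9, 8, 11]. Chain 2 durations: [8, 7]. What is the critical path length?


Path A total = 3 + 9 + 8 + 11 = 31
Path B total = 8 + 7 = 15
Critical path = longest path = max(31, 15) = 31

31


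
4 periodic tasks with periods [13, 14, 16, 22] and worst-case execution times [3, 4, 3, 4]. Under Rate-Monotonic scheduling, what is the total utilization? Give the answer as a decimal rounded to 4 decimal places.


Compute individual utilizations (exact fractions):
  Task 1: C/T = 3/13 (approx. 0.2308)
  Task 2: C/T = 4/14 = 2/7 (approx. 0.2857)
  Task 3: C/T = 3/16 (approx. 0.1875)
  Task 4: C/T = 4/22 = 2/11 (approx. 0.1818)
Total utilization U = 3/13 + 2/7 + 3/16 + 2/11 = 14187/16016
Rounded to 4 decimal places: U = 0.8858
RM (Liu & Layland) bound for 4 tasks = 0.756828; compare with U = 14187/16016 (approx. 0.885802)
bound < U <= 1, so the RM sufficient condition is not met (inconclusive; an exact test such as response-time analysis is needed).

0.8858


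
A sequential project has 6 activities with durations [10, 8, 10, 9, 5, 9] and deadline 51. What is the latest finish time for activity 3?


LF(activity 3) = deadline - sum of successor durations
Successors: activities 4 through 6 with durations [9, 5, 9]
Sum of successor durations = 23
LF = 51 - 23 = 28

28


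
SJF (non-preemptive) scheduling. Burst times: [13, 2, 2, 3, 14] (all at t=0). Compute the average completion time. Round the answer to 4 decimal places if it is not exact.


SJF order (ascending): [2, 2, 3, 13, 14]
Completion times:
  Job 1: burst=2, C=2
  Job 2: burst=2, C=4
  Job 3: burst=3, C=7
  Job 4: burst=13, C=20
  Job 5: burst=14, C=34
Average completion = 67/5 = 13.4

13.4


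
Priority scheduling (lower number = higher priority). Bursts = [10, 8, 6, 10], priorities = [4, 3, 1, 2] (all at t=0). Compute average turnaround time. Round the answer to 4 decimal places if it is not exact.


Sort by priority (ascending = highest first):
Order: [(1, 6), (2, 10), (3, 8), (4, 10)]
Completion times:
  Priority 1, burst=6, C=6
  Priority 2, burst=10, C=16
  Priority 3, burst=8, C=24
  Priority 4, burst=10, C=34
Average turnaround = 80/4 = 20.0

20.0


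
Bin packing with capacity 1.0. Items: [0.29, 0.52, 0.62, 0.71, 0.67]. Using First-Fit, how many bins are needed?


Place items sequentially using First-Fit:
  Item 0.29 -> new Bin 1
  Item 0.52 -> Bin 1 (now 0.81)
  Item 0.62 -> new Bin 2
  Item 0.71 -> new Bin 3
  Item 0.67 -> new Bin 4
Total bins used = 4

4


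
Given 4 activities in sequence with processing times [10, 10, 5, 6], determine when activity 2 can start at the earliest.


Activity 2 starts after activities 1 through 1 complete.
Predecessor durations: [10]
ES = 10 = 10

10


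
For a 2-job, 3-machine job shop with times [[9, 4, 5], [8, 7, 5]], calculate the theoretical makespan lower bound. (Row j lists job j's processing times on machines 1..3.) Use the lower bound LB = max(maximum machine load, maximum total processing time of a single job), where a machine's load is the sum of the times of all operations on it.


Machine loads:
  Machine 1: 9 + 8 = 17
  Machine 2: 4 + 7 = 11
  Machine 3: 5 + 5 = 10
Max machine load = 17
Job totals:
  Job 1: 18
  Job 2: 20
Max job total = 20
Lower bound = max(17, 20) = 20

20


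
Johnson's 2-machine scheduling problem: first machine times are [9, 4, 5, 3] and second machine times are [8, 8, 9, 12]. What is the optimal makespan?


Apply Johnson's rule:
  Group 1 (a <= b): [(4, 3, 12), (2, 4, 8), (3, 5, 9)]
  Group 2 (a > b): [(1, 9, 8)]
Optimal job order: [4, 2, 3, 1]
Schedule:
  Job 4: M1 done at 3, M2 done at 15
  Job 2: M1 done at 7, M2 done at 23
  Job 3: M1 done at 12, M2 done at 32
  Job 1: M1 done at 21, M2 done at 40
Makespan = 40

40


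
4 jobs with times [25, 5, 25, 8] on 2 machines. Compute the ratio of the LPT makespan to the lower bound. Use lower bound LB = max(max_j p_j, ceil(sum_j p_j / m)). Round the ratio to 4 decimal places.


LPT order: [25, 25, 8, 5]
Machine loads after assignment: [33, 30]
LPT makespan = 33
Lower bound = max(max_job, ceil(total/2)) = max(25, 32) = 32
Ratio = 33 / 32 = 1.0313

1.0313


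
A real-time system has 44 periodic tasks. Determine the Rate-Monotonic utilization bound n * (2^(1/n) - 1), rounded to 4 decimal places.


Compute 2^(1/44) = 1.0158780831
Subtract 1: 1.0158780831 - 1 = 0.0158780831
Multiply by n: 44 * 0.0158780831 = 0.6986356564
Round to 4 dp: 0.6986

0.6986


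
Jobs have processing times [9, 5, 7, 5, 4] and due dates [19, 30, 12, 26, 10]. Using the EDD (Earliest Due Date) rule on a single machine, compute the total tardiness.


Sort by due date (EDD order): [(4, 10), (7, 12), (9, 19), (5, 26), (5, 30)]
Compute completion times and tardiness:
  Job 1: p=4, d=10, C=4, tardiness=max(0,4-10)=0
  Job 2: p=7, d=12, C=11, tardiness=max(0,11-12)=0
  Job 3: p=9, d=19, C=20, tardiness=max(0,20-19)=1
  Job 4: p=5, d=26, C=25, tardiness=max(0,25-26)=0
  Job 5: p=5, d=30, C=30, tardiness=max(0,30-30)=0
Total tardiness = 1

1


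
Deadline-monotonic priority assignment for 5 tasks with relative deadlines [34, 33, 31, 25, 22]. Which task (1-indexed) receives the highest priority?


Sort tasks by relative deadline (ascending):
  Task 5: deadline = 22
  Task 4: deadline = 25
  Task 3: deadline = 31
  Task 2: deadline = 33
  Task 1: deadline = 34
Priority order (highest first): [5, 4, 3, 2, 1]
Highest priority task = 5

5


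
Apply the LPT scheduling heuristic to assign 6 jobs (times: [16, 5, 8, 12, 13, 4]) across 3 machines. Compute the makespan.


Sort jobs in decreasing order (LPT): [16, 13, 12, 8, 5, 4]
Assign each job to the least loaded machine:
  Machine 1: jobs [16, 4], load = 20
  Machine 2: jobs [13, 5], load = 18
  Machine 3: jobs [12, 8], load = 20
Makespan = max load = 20

20


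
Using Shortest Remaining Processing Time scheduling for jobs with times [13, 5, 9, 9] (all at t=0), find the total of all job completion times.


Since all jobs arrive at t=0, SRPT equals SPT ordering.
SPT order: [5, 9, 9, 13]
Completion times:
  Job 1: p=5, C=5
  Job 2: p=9, C=14
  Job 3: p=9, C=23
  Job 4: p=13, C=36
Total completion time = 5 + 14 + 23 + 36 = 78

78


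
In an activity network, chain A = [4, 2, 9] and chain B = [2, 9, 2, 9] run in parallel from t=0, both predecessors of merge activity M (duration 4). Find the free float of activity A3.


ES(A3) = sum of predecessors on chain A = 6
EF(A3) = ES + duration = 6 + 9 = 15
Successor of A3 is M. ES(M) = max(sum(A), sum(B)) = max(15, 22) = 22
Free float = ES(successor) - EF(current) = 22 - 15 = 7

7


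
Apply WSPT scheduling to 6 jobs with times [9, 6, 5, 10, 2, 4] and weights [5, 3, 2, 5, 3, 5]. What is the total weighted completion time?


Compute p/w ratios and sort ascending (WSPT): [(2, 3), (4, 5), (9, 5), (6, 3), (10, 5), (5, 2)]
Compute weighted completion times:
  Job (p=2,w=3): C=2, w*C=3*2=6
  Job (p=4,w=5): C=6, w*C=5*6=30
  Job (p=9,w=5): C=15, w*C=5*15=75
  Job (p=6,w=3): C=21, w*C=3*21=63
  Job (p=10,w=5): C=31, w*C=5*31=155
  Job (p=5,w=2): C=36, w*C=2*36=72
Total weighted completion time = 401

401


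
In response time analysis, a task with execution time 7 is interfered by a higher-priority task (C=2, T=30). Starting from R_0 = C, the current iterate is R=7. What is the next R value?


R_next = C + ceil(R_prev / T_hp) * C_hp
ceil(7 / 30) = ceil(0.2333) = 1
Interference = 1 * 2 = 2
R_next = 7 + 2 = 9

9


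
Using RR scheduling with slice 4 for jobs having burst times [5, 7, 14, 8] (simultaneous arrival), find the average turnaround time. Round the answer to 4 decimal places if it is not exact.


Time quantum = 4
Execution trace:
  J1 runs 4 units, time = 4
  J2 runs 4 units, time = 8
  J3 runs 4 units, time = 12
  J4 runs 4 units, time = 16
  J1 runs 1 units, time = 17
  J2 runs 3 units, time = 20
  J3 runs 4 units, time = 24
  J4 runs 4 units, time = 28
  J3 runs 4 units, time = 32
  J3 runs 2 units, time = 34
Finish times: [17, 20, 34, 28]
Average turnaround = 99/4 = 24.75

24.75


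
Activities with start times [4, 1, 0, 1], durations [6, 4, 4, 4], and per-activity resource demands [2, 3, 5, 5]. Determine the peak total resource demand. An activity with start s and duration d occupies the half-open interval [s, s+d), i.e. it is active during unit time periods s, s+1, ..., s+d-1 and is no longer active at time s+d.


Each activity i is active on [start_i, start_i + duration_i).
Compute total resource usage per time slot:
  t=0: active resources = [5], total = 5
  t=1: active resources = [3, 5, 5], total = 13
  t=2: active resources = [3, 5, 5], total = 13
  t=3: active resources = [3, 5, 5], total = 13
  t=4: active resources = [2, 3, 5], total = 10
  t=5: active resources = [2], total = 2
  t=6: active resources = [2], total = 2
  t=7: active resources = [2], total = 2
  t=8: active resources = [2], total = 2
  t=9: active resources = [2], total = 2
Peak resource demand = 13

13


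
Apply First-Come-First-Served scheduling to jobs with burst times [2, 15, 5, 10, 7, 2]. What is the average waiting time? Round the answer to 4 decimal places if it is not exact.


FCFS order (as given): [2, 15, 5, 10, 7, 2]
Waiting times:
  Job 1: wait = 0
  Job 2: wait = 2
  Job 3: wait = 17
  Job 4: wait = 22
  Job 5: wait = 32
  Job 6: wait = 39
Sum of waiting times = 112
Average waiting time = 112/6 = 18.6667

18.6667


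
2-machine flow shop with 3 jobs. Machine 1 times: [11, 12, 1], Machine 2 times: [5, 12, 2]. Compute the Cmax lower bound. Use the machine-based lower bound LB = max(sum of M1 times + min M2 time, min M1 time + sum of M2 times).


LB1 = sum(M1 times) + min(M2 times) = 24 + 2 = 26
LB2 = min(M1 times) + sum(M2 times) = 1 + 19 = 20
Lower bound = max(LB1, LB2) = max(26, 20) = 26

26


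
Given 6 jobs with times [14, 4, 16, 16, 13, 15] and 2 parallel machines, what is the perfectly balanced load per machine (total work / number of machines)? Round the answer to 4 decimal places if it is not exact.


Total processing time = 14 + 4 + 16 + 16 + 13 + 15 = 78
Number of machines = 2
Ideal balanced load = 78 / 2 = 39.0

39.0


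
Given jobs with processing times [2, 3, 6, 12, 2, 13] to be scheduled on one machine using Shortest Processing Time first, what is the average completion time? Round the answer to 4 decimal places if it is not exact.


Sort jobs by processing time (SPT order): [2, 2, 3, 6, 12, 13]
Compute completion times sequentially:
  Job 1: processing = 2, completes at 2
  Job 2: processing = 2, completes at 4
  Job 3: processing = 3, completes at 7
  Job 4: processing = 6, completes at 13
  Job 5: processing = 12, completes at 25
  Job 6: processing = 13, completes at 38
Sum of completion times = 89
Average completion time = 89/6 = 14.8333

14.8333


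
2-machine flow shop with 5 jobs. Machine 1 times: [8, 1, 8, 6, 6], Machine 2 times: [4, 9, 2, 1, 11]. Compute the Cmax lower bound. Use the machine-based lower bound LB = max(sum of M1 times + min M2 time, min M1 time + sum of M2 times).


LB1 = sum(M1 times) + min(M2 times) = 29 + 1 = 30
LB2 = min(M1 times) + sum(M2 times) = 1 + 27 = 28
Lower bound = max(LB1, LB2) = max(30, 28) = 30

30


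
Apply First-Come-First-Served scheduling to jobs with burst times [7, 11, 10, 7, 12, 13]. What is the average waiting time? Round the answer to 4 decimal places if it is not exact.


FCFS order (as given): [7, 11, 10, 7, 12, 13]
Waiting times:
  Job 1: wait = 0
  Job 2: wait = 7
  Job 3: wait = 18
  Job 4: wait = 28
  Job 5: wait = 35
  Job 6: wait = 47
Sum of waiting times = 135
Average waiting time = 135/6 = 22.5

22.5


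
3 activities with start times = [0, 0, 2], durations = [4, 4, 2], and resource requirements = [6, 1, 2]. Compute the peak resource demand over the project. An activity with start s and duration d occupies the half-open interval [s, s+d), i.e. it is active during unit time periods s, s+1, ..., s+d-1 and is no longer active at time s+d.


Each activity i is active on [start_i, start_i + duration_i).
Compute total resource usage per time slot:
  t=0: active resources = [6, 1], total = 7
  t=1: active resources = [6, 1], total = 7
  t=2: active resources = [6, 1, 2], total = 9
  t=3: active resources = [6, 1, 2], total = 9
Peak resource demand = 9

9


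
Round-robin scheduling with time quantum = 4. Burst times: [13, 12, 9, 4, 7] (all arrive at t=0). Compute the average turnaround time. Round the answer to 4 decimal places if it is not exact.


Time quantum = 4
Execution trace:
  J1 runs 4 units, time = 4
  J2 runs 4 units, time = 8
  J3 runs 4 units, time = 12
  J4 runs 4 units, time = 16
  J5 runs 4 units, time = 20
  J1 runs 4 units, time = 24
  J2 runs 4 units, time = 28
  J3 runs 4 units, time = 32
  J5 runs 3 units, time = 35
  J1 runs 4 units, time = 39
  J2 runs 4 units, time = 43
  J3 runs 1 units, time = 44
  J1 runs 1 units, time = 45
Finish times: [45, 43, 44, 16, 35]
Average turnaround = 183/5 = 36.6

36.6


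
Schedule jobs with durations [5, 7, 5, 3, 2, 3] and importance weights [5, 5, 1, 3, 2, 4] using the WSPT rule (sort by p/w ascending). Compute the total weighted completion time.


Compute p/w ratios and sort ascending (WSPT): [(3, 4), (5, 5), (3, 3), (2, 2), (7, 5), (5, 1)]
Compute weighted completion times:
  Job (p=3,w=4): C=3, w*C=4*3=12
  Job (p=5,w=5): C=8, w*C=5*8=40
  Job (p=3,w=3): C=11, w*C=3*11=33
  Job (p=2,w=2): C=13, w*C=2*13=26
  Job (p=7,w=5): C=20, w*C=5*20=100
  Job (p=5,w=1): C=25, w*C=1*25=25
Total weighted completion time = 236

236


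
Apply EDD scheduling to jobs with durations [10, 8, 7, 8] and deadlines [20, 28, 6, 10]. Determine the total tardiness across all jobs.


Sort by due date (EDD order): [(7, 6), (8, 10), (10, 20), (8, 28)]
Compute completion times and tardiness:
  Job 1: p=7, d=6, C=7, tardiness=max(0,7-6)=1
  Job 2: p=8, d=10, C=15, tardiness=max(0,15-10)=5
  Job 3: p=10, d=20, C=25, tardiness=max(0,25-20)=5
  Job 4: p=8, d=28, C=33, tardiness=max(0,33-28)=5
Total tardiness = 16

16


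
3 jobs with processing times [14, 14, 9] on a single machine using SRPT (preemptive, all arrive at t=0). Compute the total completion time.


Since all jobs arrive at t=0, SRPT equals SPT ordering.
SPT order: [9, 14, 14]
Completion times:
  Job 1: p=9, C=9
  Job 2: p=14, C=23
  Job 3: p=14, C=37
Total completion time = 9 + 23 + 37 = 69

69


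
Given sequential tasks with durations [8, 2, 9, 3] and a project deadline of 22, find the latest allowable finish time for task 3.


LF(activity 3) = deadline - sum of successor durations
Successors: activities 4 through 4 with durations [3]
Sum of successor durations = 3
LF = 22 - 3 = 19

19


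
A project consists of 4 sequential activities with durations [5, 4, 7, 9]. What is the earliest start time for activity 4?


Activity 4 starts after activities 1 through 3 complete.
Predecessor durations: [5, 4, 7]
ES = 5 + 4 + 7 = 16

16


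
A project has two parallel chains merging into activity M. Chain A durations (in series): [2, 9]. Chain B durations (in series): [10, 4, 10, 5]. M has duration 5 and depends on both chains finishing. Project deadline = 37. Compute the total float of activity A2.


Forward pass: ES(A2) = sum of predecessors on chain A = 2
EF = ES + duration = 2 + 9 = 11
Backward pass: LF(M) = deadline = 37; LS(M) = 37 - 5 = 32
LF(A2) = LS(M) - sum(successors on chain A) = 32 - 0 = 32
LS = LF - duration = 32 - 9 = 23
Total float = LS - ES = 23 - 2 = 21

21


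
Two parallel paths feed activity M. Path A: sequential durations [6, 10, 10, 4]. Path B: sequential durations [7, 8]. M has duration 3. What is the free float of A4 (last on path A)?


ES(A4) = sum of predecessors on chain A = 26
EF(A4) = ES + duration = 26 + 4 = 30
Successor of A4 is M. ES(M) = max(sum(A), sum(B)) = max(30, 15) = 30
Free float = ES(successor) - EF(current) = 30 - 30 = 0

0


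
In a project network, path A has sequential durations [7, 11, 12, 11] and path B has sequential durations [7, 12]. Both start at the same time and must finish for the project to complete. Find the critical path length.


Path A total = 7 + 11 + 12 + 11 = 41
Path B total = 7 + 12 = 19
Critical path = longest path = max(41, 19) = 41

41


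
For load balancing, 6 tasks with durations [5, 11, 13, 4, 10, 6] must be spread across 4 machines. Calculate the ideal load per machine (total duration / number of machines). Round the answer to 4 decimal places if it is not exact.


Total processing time = 5 + 11 + 13 + 4 + 10 + 6 = 49
Number of machines = 4
Ideal balanced load = 49 / 4 = 12.25

12.25


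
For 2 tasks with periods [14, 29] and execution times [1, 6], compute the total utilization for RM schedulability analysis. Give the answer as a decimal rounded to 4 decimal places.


Compute individual utilizations (exact fractions):
  Task 1: C/T = 1/14 (approx. 0.0714)
  Task 2: C/T = 6/29 (approx. 0.2069)
Total utilization U = 1/14 + 6/29 = 113/406
Rounded to 4 decimal places: U = 0.2783
RM (Liu & Layland) bound for 2 tasks = 0.828427; compare with U = 113/406 (approx. 0.278325)
U <= bound, so schedulable by RM sufficient condition.

0.2783


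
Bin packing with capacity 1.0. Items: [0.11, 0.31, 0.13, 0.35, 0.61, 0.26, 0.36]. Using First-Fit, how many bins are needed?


Place items sequentially using First-Fit:
  Item 0.11 -> new Bin 1
  Item 0.31 -> Bin 1 (now 0.42)
  Item 0.13 -> Bin 1 (now 0.55)
  Item 0.35 -> Bin 1 (now 0.9)
  Item 0.61 -> new Bin 2
  Item 0.26 -> Bin 2 (now 0.87)
  Item 0.36 -> new Bin 3
Total bins used = 3

3


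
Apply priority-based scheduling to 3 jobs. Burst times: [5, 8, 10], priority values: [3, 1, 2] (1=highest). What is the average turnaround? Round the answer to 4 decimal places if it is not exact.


Sort by priority (ascending = highest first):
Order: [(1, 8), (2, 10), (3, 5)]
Completion times:
  Priority 1, burst=8, C=8
  Priority 2, burst=10, C=18
  Priority 3, burst=5, C=23
Average turnaround = 49/3 = 16.3333

16.3333


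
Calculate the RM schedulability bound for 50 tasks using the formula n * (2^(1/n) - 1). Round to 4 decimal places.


Compute 2^(1/50) = 1.0139594798
Subtract 1: 1.0139594798 - 1 = 0.0139594798
Multiply by n: 50 * 0.0139594798 = 0.6979739900
Round to 4 dp: 0.6980

0.6980


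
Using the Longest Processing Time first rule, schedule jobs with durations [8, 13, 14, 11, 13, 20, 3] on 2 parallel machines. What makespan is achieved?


Sort jobs in decreasing order (LPT): [20, 14, 13, 13, 11, 8, 3]
Assign each job to the least loaded machine:
  Machine 1: jobs [20, 13, 8], load = 41
  Machine 2: jobs [14, 13, 11, 3], load = 41
Makespan = max load = 41

41


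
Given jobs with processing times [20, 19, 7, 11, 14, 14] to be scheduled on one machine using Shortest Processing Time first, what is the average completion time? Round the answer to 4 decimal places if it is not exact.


Sort jobs by processing time (SPT order): [7, 11, 14, 14, 19, 20]
Compute completion times sequentially:
  Job 1: processing = 7, completes at 7
  Job 2: processing = 11, completes at 18
  Job 3: processing = 14, completes at 32
  Job 4: processing = 14, completes at 46
  Job 5: processing = 19, completes at 65
  Job 6: processing = 20, completes at 85
Sum of completion times = 253
Average completion time = 253/6 = 42.1667

42.1667


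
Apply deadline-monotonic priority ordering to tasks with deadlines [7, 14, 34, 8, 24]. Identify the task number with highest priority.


Sort tasks by relative deadline (ascending):
  Task 1: deadline = 7
  Task 4: deadline = 8
  Task 2: deadline = 14
  Task 5: deadline = 24
  Task 3: deadline = 34
Priority order (highest first): [1, 4, 2, 5, 3]
Highest priority task = 1

1


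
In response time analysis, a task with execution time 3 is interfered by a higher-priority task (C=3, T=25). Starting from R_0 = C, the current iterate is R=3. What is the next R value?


R_next = C + ceil(R_prev / T_hp) * C_hp
ceil(3 / 25) = ceil(0.12) = 1
Interference = 1 * 3 = 3
R_next = 3 + 3 = 6

6


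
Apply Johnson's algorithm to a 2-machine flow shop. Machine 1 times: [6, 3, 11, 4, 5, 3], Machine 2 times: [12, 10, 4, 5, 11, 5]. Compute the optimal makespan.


Apply Johnson's rule:
  Group 1 (a <= b): [(2, 3, 10), (6, 3, 5), (4, 4, 5), (5, 5, 11), (1, 6, 12)]
  Group 2 (a > b): [(3, 11, 4)]
Optimal job order: [2, 6, 4, 5, 1, 3]
Schedule:
  Job 2: M1 done at 3, M2 done at 13
  Job 6: M1 done at 6, M2 done at 18
  Job 4: M1 done at 10, M2 done at 23
  Job 5: M1 done at 15, M2 done at 34
  Job 1: M1 done at 21, M2 done at 46
  Job 3: M1 done at 32, M2 done at 50
Makespan = 50

50


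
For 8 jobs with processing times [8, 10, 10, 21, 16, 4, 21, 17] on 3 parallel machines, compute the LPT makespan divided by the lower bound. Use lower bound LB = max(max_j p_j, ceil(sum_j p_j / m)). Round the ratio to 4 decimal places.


LPT order: [21, 21, 17, 16, 10, 10, 8, 4]
Machine loads after assignment: [39, 35, 33]
LPT makespan = 39
Lower bound = max(max_job, ceil(total/3)) = max(21, 36) = 36
Ratio = 39 / 36 = 1.0833

1.0833


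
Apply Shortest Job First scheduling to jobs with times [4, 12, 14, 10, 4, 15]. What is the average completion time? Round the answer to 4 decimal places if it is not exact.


SJF order (ascending): [4, 4, 10, 12, 14, 15]
Completion times:
  Job 1: burst=4, C=4
  Job 2: burst=4, C=8
  Job 3: burst=10, C=18
  Job 4: burst=12, C=30
  Job 5: burst=14, C=44
  Job 6: burst=15, C=59
Average completion = 163/6 = 27.1667

27.1667


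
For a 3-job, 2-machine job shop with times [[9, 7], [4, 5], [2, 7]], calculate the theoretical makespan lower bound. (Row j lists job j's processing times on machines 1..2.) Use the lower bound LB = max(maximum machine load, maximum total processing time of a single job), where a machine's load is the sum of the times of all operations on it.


Machine loads:
  Machine 1: 9 + 4 + 2 = 15
  Machine 2: 7 + 5 + 7 = 19
Max machine load = 19
Job totals:
  Job 1: 16
  Job 2: 9
  Job 3: 9
Max job total = 16
Lower bound = max(19, 16) = 19

19


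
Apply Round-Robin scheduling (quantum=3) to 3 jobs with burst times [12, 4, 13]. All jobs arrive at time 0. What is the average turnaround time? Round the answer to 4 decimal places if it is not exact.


Time quantum = 3
Execution trace:
  J1 runs 3 units, time = 3
  J2 runs 3 units, time = 6
  J3 runs 3 units, time = 9
  J1 runs 3 units, time = 12
  J2 runs 1 units, time = 13
  J3 runs 3 units, time = 16
  J1 runs 3 units, time = 19
  J3 runs 3 units, time = 22
  J1 runs 3 units, time = 25
  J3 runs 3 units, time = 28
  J3 runs 1 units, time = 29
Finish times: [25, 13, 29]
Average turnaround = 67/3 = 22.3333

22.3333


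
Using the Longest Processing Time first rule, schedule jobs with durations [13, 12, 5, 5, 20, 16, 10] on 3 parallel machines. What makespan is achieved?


Sort jobs in decreasing order (LPT): [20, 16, 13, 12, 10, 5, 5]
Assign each job to the least loaded machine:
  Machine 1: jobs [20, 5, 5], load = 30
  Machine 2: jobs [16, 10], load = 26
  Machine 3: jobs [13, 12], load = 25
Makespan = max load = 30

30


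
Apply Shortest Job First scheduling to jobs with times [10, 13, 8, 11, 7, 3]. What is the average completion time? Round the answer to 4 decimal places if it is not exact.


SJF order (ascending): [3, 7, 8, 10, 11, 13]
Completion times:
  Job 1: burst=3, C=3
  Job 2: burst=7, C=10
  Job 3: burst=8, C=18
  Job 4: burst=10, C=28
  Job 5: burst=11, C=39
  Job 6: burst=13, C=52
Average completion = 150/6 = 25.0

25.0


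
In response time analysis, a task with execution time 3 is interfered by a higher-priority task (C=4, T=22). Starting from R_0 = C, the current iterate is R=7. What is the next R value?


R_next = C + ceil(R_prev / T_hp) * C_hp
ceil(7 / 22) = ceil(0.3182) = 1
Interference = 1 * 4 = 4
R_next = 3 + 4 = 7
R_next = R_prev, so the iteration has converged (response time = 7).

7


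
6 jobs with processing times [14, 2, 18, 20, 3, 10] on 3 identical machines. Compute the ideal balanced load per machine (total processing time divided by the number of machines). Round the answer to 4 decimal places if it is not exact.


Total processing time = 14 + 2 + 18 + 20 + 3 + 10 = 67
Number of machines = 3
Ideal balanced load = 67 / 3 = 22.3333

22.3333


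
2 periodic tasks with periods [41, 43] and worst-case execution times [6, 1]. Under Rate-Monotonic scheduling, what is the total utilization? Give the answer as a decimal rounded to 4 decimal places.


Compute individual utilizations (exact fractions):
  Task 1: C/T = 6/41 (approx. 0.1463)
  Task 2: C/T = 1/43 (approx. 0.0233)
Total utilization U = 6/41 + 1/43 = 299/1763
Rounded to 4 decimal places: U = 0.1696
RM (Liu & Layland) bound for 2 tasks = 0.828427; compare with U = 299/1763 (approx. 0.169597)
U <= bound, so schedulable by RM sufficient condition.

0.1696


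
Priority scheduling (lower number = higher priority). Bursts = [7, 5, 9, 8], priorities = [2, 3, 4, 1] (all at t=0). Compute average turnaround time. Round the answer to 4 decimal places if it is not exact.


Sort by priority (ascending = highest first):
Order: [(1, 8), (2, 7), (3, 5), (4, 9)]
Completion times:
  Priority 1, burst=8, C=8
  Priority 2, burst=7, C=15
  Priority 3, burst=5, C=20
  Priority 4, burst=9, C=29
Average turnaround = 72/4 = 18.0

18.0


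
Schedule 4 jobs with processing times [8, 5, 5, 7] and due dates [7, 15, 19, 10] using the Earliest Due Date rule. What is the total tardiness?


Sort by due date (EDD order): [(8, 7), (7, 10), (5, 15), (5, 19)]
Compute completion times and tardiness:
  Job 1: p=8, d=7, C=8, tardiness=max(0,8-7)=1
  Job 2: p=7, d=10, C=15, tardiness=max(0,15-10)=5
  Job 3: p=5, d=15, C=20, tardiness=max(0,20-15)=5
  Job 4: p=5, d=19, C=25, tardiness=max(0,25-19)=6
Total tardiness = 17

17


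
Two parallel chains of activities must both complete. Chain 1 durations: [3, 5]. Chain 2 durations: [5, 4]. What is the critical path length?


Path A total = 3 + 5 = 8
Path B total = 5 + 4 = 9
Critical path = longest path = max(8, 9) = 9

9


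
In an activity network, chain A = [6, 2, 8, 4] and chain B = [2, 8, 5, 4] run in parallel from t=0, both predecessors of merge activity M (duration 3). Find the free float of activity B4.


ES(B4) = sum of predecessors on chain B = 15
EF(B4) = ES + duration = 15 + 4 = 19
Successor of B4 is M. ES(M) = max(sum(A), sum(B)) = max(20, 19) = 20
Free float = ES(successor) - EF(current) = 20 - 19 = 1

1


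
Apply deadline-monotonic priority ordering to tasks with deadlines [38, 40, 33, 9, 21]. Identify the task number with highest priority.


Sort tasks by relative deadline (ascending):
  Task 4: deadline = 9
  Task 5: deadline = 21
  Task 3: deadline = 33
  Task 1: deadline = 38
  Task 2: deadline = 40
Priority order (highest first): [4, 5, 3, 1, 2]
Highest priority task = 4

4


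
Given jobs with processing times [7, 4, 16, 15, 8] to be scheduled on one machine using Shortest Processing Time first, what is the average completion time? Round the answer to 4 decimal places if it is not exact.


Sort jobs by processing time (SPT order): [4, 7, 8, 15, 16]
Compute completion times sequentially:
  Job 1: processing = 4, completes at 4
  Job 2: processing = 7, completes at 11
  Job 3: processing = 8, completes at 19
  Job 4: processing = 15, completes at 34
  Job 5: processing = 16, completes at 50
Sum of completion times = 118
Average completion time = 118/5 = 23.6

23.6


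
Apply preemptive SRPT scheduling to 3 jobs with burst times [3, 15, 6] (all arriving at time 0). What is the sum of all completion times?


Since all jobs arrive at t=0, SRPT equals SPT ordering.
SPT order: [3, 6, 15]
Completion times:
  Job 1: p=3, C=3
  Job 2: p=6, C=9
  Job 3: p=15, C=24
Total completion time = 3 + 9 + 24 = 36

36


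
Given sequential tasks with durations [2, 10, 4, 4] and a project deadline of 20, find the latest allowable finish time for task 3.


LF(activity 3) = deadline - sum of successor durations
Successors: activities 4 through 4 with durations [4]
Sum of successor durations = 4
LF = 20 - 4 = 16

16


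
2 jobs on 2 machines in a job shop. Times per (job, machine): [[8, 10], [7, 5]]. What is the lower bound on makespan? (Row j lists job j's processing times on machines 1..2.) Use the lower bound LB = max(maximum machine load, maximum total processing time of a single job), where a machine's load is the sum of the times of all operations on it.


Machine loads:
  Machine 1: 8 + 7 = 15
  Machine 2: 10 + 5 = 15
Max machine load = 15
Job totals:
  Job 1: 18
  Job 2: 12
Max job total = 18
Lower bound = max(15, 18) = 18

18


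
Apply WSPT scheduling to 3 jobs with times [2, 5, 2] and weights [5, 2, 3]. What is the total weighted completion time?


Compute p/w ratios and sort ascending (WSPT): [(2, 5), (2, 3), (5, 2)]
Compute weighted completion times:
  Job (p=2,w=5): C=2, w*C=5*2=10
  Job (p=2,w=3): C=4, w*C=3*4=12
  Job (p=5,w=2): C=9, w*C=2*9=18
Total weighted completion time = 40

40


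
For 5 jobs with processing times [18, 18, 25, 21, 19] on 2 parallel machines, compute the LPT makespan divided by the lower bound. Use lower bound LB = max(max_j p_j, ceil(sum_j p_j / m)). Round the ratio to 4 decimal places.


LPT order: [25, 21, 19, 18, 18]
Machine loads after assignment: [43, 58]
LPT makespan = 58
Lower bound = max(max_job, ceil(total/2)) = max(25, 51) = 51
Ratio = 58 / 51 = 1.1373

1.1373


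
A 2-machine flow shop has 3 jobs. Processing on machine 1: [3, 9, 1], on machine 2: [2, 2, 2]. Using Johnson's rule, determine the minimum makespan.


Apply Johnson's rule:
  Group 1 (a <= b): [(3, 1, 2)]
  Group 2 (a > b): [(1, 3, 2), (2, 9, 2)]
Optimal job order: [3, 1, 2]
Schedule:
  Job 3: M1 done at 1, M2 done at 3
  Job 1: M1 done at 4, M2 done at 6
  Job 2: M1 done at 13, M2 done at 15
Makespan = 15

15


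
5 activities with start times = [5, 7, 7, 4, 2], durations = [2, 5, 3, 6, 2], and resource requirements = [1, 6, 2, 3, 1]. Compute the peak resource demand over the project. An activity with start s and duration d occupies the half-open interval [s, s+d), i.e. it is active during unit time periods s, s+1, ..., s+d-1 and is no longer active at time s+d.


Each activity i is active on [start_i, start_i + duration_i).
Compute total resource usage per time slot:
  t=0: active resources = [], total = 0
  t=1: active resources = [], total = 0
  t=2: active resources = [1], total = 1
  t=3: active resources = [1], total = 1
  t=4: active resources = [3], total = 3
  t=5: active resources = [1, 3], total = 4
  t=6: active resources = [1, 3], total = 4
  t=7: active resources = [6, 2, 3], total = 11
  t=8: active resources = [6, 2, 3], total = 11
  t=9: active resources = [6, 2, 3], total = 11
  t=10: active resources = [6], total = 6
  t=11: active resources = [6], total = 6
Peak resource demand = 11

11


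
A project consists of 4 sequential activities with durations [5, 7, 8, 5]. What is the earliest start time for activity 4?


Activity 4 starts after activities 1 through 3 complete.
Predecessor durations: [5, 7, 8]
ES = 5 + 7 + 8 = 20

20


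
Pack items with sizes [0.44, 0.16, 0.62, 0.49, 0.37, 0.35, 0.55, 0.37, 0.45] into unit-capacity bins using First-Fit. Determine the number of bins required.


Place items sequentially using First-Fit:
  Item 0.44 -> new Bin 1
  Item 0.16 -> Bin 1 (now 0.6)
  Item 0.62 -> new Bin 2
  Item 0.49 -> new Bin 3
  Item 0.37 -> Bin 1 (now 0.97)
  Item 0.35 -> Bin 2 (now 0.97)
  Item 0.55 -> new Bin 4
  Item 0.37 -> Bin 3 (now 0.86)
  Item 0.45 -> Bin 4 (now 1.0)
Total bins used = 4

4


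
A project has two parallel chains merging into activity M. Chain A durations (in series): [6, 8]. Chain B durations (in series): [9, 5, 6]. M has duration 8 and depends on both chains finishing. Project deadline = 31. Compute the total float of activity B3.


Forward pass: ES(B3) = sum of predecessors on chain B = 14
EF = ES + duration = 14 + 6 = 20
Backward pass: LF(M) = deadline = 31; LS(M) = 31 - 8 = 23
LF(B3) = LS(M) - sum(successors on chain B) = 23 - 0 = 23
LS = LF - duration = 23 - 6 = 17
Total float = LS - ES = 17 - 14 = 3

3


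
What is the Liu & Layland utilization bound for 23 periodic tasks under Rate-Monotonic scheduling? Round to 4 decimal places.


Compute 2^(1/23) = 1.0305955448
Subtract 1: 1.0305955448 - 1 = 0.0305955448
Multiply by n: 23 * 0.0305955448 = 0.7036975304
Round to 4 dp: 0.7037

0.7037


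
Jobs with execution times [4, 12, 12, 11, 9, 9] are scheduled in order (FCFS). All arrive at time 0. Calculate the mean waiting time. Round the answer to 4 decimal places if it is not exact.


FCFS order (as given): [4, 12, 12, 11, 9, 9]
Waiting times:
  Job 1: wait = 0
  Job 2: wait = 4
  Job 3: wait = 16
  Job 4: wait = 28
  Job 5: wait = 39
  Job 6: wait = 48
Sum of waiting times = 135
Average waiting time = 135/6 = 22.5

22.5


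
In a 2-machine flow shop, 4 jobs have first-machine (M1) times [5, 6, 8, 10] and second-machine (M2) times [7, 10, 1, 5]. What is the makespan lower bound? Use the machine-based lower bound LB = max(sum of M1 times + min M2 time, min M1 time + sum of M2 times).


LB1 = sum(M1 times) + min(M2 times) = 29 + 1 = 30
LB2 = min(M1 times) + sum(M2 times) = 5 + 23 = 28
Lower bound = max(LB1, LB2) = max(30, 28) = 30

30


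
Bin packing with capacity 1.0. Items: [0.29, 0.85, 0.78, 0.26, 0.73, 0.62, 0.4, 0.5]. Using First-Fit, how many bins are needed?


Place items sequentially using First-Fit:
  Item 0.29 -> new Bin 1
  Item 0.85 -> new Bin 2
  Item 0.78 -> new Bin 3
  Item 0.26 -> Bin 1 (now 0.55)
  Item 0.73 -> new Bin 4
  Item 0.62 -> new Bin 5
  Item 0.4 -> Bin 1 (now 0.95)
  Item 0.5 -> new Bin 6
Total bins used = 6

6


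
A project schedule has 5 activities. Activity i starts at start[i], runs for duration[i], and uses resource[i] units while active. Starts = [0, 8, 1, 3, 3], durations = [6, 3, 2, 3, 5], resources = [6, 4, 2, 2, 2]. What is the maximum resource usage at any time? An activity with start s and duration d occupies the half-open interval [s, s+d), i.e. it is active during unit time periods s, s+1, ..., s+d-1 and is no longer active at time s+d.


Each activity i is active on [start_i, start_i + duration_i).
Compute total resource usage per time slot:
  t=0: active resources = [6], total = 6
  t=1: active resources = [6, 2], total = 8
  t=2: active resources = [6, 2], total = 8
  t=3: active resources = [6, 2, 2], total = 10
  t=4: active resources = [6, 2, 2], total = 10
  t=5: active resources = [6, 2, 2], total = 10
  t=6: active resources = [2], total = 2
  t=7: active resources = [2], total = 2
  t=8: active resources = [4], total = 4
  t=9: active resources = [4], total = 4
  t=10: active resources = [4], total = 4
Peak resource demand = 10

10


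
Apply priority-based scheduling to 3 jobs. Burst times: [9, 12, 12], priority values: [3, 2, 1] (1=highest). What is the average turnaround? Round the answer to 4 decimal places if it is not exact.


Sort by priority (ascending = highest first):
Order: [(1, 12), (2, 12), (3, 9)]
Completion times:
  Priority 1, burst=12, C=12
  Priority 2, burst=12, C=24
  Priority 3, burst=9, C=33
Average turnaround = 69/3 = 23.0

23.0


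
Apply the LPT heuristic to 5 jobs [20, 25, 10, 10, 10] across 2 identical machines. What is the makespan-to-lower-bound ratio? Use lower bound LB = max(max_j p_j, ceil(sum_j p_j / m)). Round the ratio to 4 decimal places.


LPT order: [25, 20, 10, 10, 10]
Machine loads after assignment: [35, 40]
LPT makespan = 40
Lower bound = max(max_job, ceil(total/2)) = max(25, 38) = 38
Ratio = 40 / 38 = 1.0526

1.0526


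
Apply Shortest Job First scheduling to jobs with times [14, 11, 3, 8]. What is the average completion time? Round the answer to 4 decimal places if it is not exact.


SJF order (ascending): [3, 8, 11, 14]
Completion times:
  Job 1: burst=3, C=3
  Job 2: burst=8, C=11
  Job 3: burst=11, C=22
  Job 4: burst=14, C=36
Average completion = 72/4 = 18.0

18.0


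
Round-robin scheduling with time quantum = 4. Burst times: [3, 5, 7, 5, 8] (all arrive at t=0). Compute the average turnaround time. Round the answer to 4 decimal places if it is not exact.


Time quantum = 4
Execution trace:
  J1 runs 3 units, time = 3
  J2 runs 4 units, time = 7
  J3 runs 4 units, time = 11
  J4 runs 4 units, time = 15
  J5 runs 4 units, time = 19
  J2 runs 1 units, time = 20
  J3 runs 3 units, time = 23
  J4 runs 1 units, time = 24
  J5 runs 4 units, time = 28
Finish times: [3, 20, 23, 24, 28]
Average turnaround = 98/5 = 19.6

19.6


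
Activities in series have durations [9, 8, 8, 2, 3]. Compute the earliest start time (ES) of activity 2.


Activity 2 starts after activities 1 through 1 complete.
Predecessor durations: [9]
ES = 9 = 9

9


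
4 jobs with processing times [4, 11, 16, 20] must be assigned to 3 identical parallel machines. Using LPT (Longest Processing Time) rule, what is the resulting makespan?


Sort jobs in decreasing order (LPT): [20, 16, 11, 4]
Assign each job to the least loaded machine:
  Machine 1: jobs [20], load = 20
  Machine 2: jobs [16], load = 16
  Machine 3: jobs [11, 4], load = 15
Makespan = max load = 20

20


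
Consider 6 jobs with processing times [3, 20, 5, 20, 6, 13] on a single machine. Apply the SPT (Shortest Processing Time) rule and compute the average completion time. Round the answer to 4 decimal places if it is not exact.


Sort jobs by processing time (SPT order): [3, 5, 6, 13, 20, 20]
Compute completion times sequentially:
  Job 1: processing = 3, completes at 3
  Job 2: processing = 5, completes at 8
  Job 3: processing = 6, completes at 14
  Job 4: processing = 13, completes at 27
  Job 5: processing = 20, completes at 47
  Job 6: processing = 20, completes at 67
Sum of completion times = 166
Average completion time = 166/6 = 27.6667

27.6667


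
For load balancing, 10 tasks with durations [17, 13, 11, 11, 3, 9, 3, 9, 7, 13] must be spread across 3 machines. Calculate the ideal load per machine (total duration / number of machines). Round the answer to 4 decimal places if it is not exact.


Total processing time = 17 + 13 + 11 + 11 + 3 + 9 + 3 + 9 + 7 + 13 = 96
Number of machines = 3
Ideal balanced load = 96 / 3 = 32.0

32.0


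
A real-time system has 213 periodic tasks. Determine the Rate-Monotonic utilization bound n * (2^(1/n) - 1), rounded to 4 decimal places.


Compute 2^(1/213) = 1.0032595128
Subtract 1: 1.0032595128 - 1 = 0.0032595128
Multiply by n: 213 * 0.0032595128 = 0.6942762264
Round to 4 dp: 0.6943

0.6943


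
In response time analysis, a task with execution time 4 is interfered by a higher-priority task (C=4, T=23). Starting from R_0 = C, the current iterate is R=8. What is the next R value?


R_next = C + ceil(R_prev / T_hp) * C_hp
ceil(8 / 23) = ceil(0.3478) = 1
Interference = 1 * 4 = 4
R_next = 4 + 4 = 8
R_next = R_prev, so the iteration has converged (response time = 8).

8


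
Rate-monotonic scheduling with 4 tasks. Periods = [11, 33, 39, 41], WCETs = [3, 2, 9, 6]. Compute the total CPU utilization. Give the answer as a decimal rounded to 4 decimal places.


Compute individual utilizations (exact fractions):
  Task 1: C/T = 3/11 (approx. 0.2727)
  Task 2: C/T = 2/33 (approx. 0.0606)
  Task 3: C/T = 9/39 = 3/13 (approx. 0.2308)
  Task 4: C/T = 6/41 (approx. 0.1463)
Total utilization U = 3/11 + 2/33 + 3/13 + 6/41 = 1136/1599
Rounded to 4 decimal places: U = 0.7104
RM (Liu & Layland) bound for 4 tasks = 0.756828; compare with U = 1136/1599 (approx. 0.710444)
U <= bound, so schedulable by RM sufficient condition.

0.7104
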